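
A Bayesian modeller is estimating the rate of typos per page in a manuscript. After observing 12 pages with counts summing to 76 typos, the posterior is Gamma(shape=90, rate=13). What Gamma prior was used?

Gamma–Poisson conjugacy: posterior shape = α + Σxᵢ, posterior rate = β + n.
So α = 90 − 76 = 14 and β = 13 − 12 = 1.

Gamma(shape=14, rate=1)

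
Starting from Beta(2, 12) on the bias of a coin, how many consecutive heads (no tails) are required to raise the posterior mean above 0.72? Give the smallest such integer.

After k heads and 0 tails the posterior is Beta(2+k, 12), with mean (2+k)/(2+12+k).
Set (2+k)/(14+k) > 0.72 and solve: k > (0.72·14 − 2)/(1 − 0.72) = 28.857.
The smallest integer exceeding 28.857 is 29, and checking k=29: (31)/(43) = 0.7209 > 0.72.

k = 29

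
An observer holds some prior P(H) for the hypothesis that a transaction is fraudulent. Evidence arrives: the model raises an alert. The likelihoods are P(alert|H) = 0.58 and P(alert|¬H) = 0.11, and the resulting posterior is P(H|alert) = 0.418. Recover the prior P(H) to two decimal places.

P(H) = 0.12

In odds form, posterior odds = prior odds × likelihood ratio, so prior odds = posterior odds ÷ LR.
Posterior odds = 0.418/(1−0.418) = 0.7182. LR = 0.58/0.11 = 5.2727.
Prior odds = 0.7182/5.2727 = 0.1362, so P(H) = 0.1362/(1+0.1362) ≈ 0.12.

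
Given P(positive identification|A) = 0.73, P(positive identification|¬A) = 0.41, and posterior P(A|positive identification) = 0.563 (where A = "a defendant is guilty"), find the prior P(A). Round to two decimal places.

In odds form, posterior odds = prior odds × likelihood ratio, so prior odds = posterior odds ÷ LR.
Posterior odds = 0.563/(1−0.563) = 1.2883. LR = 0.73/0.41 = 1.7805.
Prior odds = 1.2883/1.7805 = 0.7236, so P(A) = 0.7236/(1+0.7236) ≈ 0.42.

P(A) = 0.42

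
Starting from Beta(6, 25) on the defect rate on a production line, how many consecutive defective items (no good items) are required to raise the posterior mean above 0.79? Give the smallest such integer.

k = 89

After k defective items and 0 good items the posterior is Beta(6+k, 25), with mean (6+k)/(6+25+k).
Set (6+k)/(31+k) > 0.79 and solve: k > (0.79·31 − 6)/(1 − 0.79) = 88.048.
The smallest integer exceeding 88.048 is 89.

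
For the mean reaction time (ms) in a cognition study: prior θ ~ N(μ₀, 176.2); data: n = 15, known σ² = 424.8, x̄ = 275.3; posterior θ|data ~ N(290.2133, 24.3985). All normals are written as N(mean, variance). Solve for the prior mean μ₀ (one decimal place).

μ₀ = 383.0

The posterior mean is a precision-weighted average: μ_n = (τ₀μ₀ + τ_data·x̄)/(τ₀+τ_data), with τ₀=1/σ₀² and τ_data=n/σ².
Here τ₀ = 1/176.2 = 0.005675 and τ_data = 15/424.8 = 0.035311, so τ_n = 0.040986.
Rearranging for μ₀: μ₀ = (μ_n·τ_n − τ_data·x̄)/τ₀ = (290.2133·0.040986 − 0.035311·275.3) / 0.005675 = 2.173564/0.005675 ≈ 383.0.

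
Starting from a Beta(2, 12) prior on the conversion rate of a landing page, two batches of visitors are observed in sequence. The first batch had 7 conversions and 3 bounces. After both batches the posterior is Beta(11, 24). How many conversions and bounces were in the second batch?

Sequential conjugate updates are equivalent to a single update on the pooled data, so total successes = posterior α − prior α and total failures = posterior β − prior β.
Total across both batches: 11−2=9 conversions, 24−12=12 bounces.
Subtract the first batch: 9−7=2 conversions and 12−3=9 bounces.

2 conversions and 9 bounces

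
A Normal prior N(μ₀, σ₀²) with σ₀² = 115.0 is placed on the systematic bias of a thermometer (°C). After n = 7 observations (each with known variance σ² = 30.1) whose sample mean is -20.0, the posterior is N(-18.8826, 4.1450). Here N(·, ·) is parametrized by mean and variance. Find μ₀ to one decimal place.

μ₀ = 11.0

With known observation variance, the Normal–Normal posterior has precision τ_n = τ₀ + n/σ² and mean μ_n = (τ₀μ₀ + (n/σ²)x̄)/τ_n.
Here τ₀ = 1/115.0 = 0.008696 and τ_data = 7/30.1 = 0.232558, so τ_n = 0.241254.
Rearranging for μ₀: μ₀ = (μ_n·τ_n − τ_data·x̄)/τ₀ = (-18.8826·0.241254 − 0.232558·-20.0) / 0.008696 = 0.095657/0.008696 ≈ 11.0.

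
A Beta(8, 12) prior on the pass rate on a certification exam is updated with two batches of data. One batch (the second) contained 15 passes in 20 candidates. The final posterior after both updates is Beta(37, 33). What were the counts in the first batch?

Sequential conjugate updates are equivalent to a single update on the pooled data, so total successes = posterior α − prior α and total failures = posterior β − prior β.
Total across both batches: 37−8=29 passes, 33−12=21 failures.
Subtract the second batch: 29−15=14 passes and 21−5=16 failures.

14 passes and 16 failures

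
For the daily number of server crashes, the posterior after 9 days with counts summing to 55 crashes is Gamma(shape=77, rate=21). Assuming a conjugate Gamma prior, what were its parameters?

Gamma(shape=22, rate=12)

A Gamma(α, β) prior (rate parametrization) on a Poisson rate with n observations summing to S gives posterior Gamma(α+S, β+n).
So α = 77 − 55 = 22 and β = 21 − 9 = 12.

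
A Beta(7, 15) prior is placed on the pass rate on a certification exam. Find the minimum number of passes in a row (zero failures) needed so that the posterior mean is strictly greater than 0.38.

After k passes and 0 failures the posterior is Beta(7+k, 15), with mean (7+k)/(7+15+k).
Set (7+k)/(22+k) > 0.38 and solve: k > (0.38·22 − 7)/(1 − 0.38) = 2.194.
The smallest integer exceeding 2.194 is 3.

k = 3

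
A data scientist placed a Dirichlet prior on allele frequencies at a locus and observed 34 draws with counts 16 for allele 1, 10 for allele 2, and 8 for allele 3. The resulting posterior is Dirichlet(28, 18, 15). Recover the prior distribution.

For a Dirichlet(α) prior with multinomial counts c, the posterior is Dirichlet(α + c) componentwise.
Subtract each count from the matching posterior parameter: 28−16=12, 18−10=8, 15−8=7.

Dirichlet(12, 8, 7)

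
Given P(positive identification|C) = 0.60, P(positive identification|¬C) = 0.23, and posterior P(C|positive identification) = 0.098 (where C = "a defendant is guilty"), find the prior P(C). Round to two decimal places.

In odds form, posterior odds = prior odds × likelihood ratio, so prior odds = posterior odds ÷ LR.
Posterior odds = 0.098/(1−0.098) = 0.1086. LR = 0.60/0.23 = 2.6087.
Prior odds = 0.1086/2.6087 = 0.0416, so P(C) = 0.0416/(1+0.0416) ≈ 0.04.

P(C) = 0.04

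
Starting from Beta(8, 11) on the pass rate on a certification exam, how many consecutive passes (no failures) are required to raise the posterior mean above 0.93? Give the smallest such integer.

After k passes and 0 failures the posterior is Beta(8+k, 11), with mean (8+k)/(8+11+k).
Set (8+k)/(19+k) > 0.93 and solve: k > (0.93·19 − 8)/(1 − 0.93) = 138.143.
The smallest integer exceeding 138.143 is 139.

k = 139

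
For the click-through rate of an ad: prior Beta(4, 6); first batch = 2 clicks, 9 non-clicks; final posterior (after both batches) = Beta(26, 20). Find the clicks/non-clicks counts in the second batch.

20 clicks and 5 non-clicks

Because Beta–binomial updating is additive in the counts, the combined data contributed (α_post−α_prior, β_post−β_prior) successes and failures.
Total across both batches: 26−4=22 clicks, 20−6=14 non-clicks.
Subtract the first batch: 22−2=20 clicks and 14−9=5 non-clicks.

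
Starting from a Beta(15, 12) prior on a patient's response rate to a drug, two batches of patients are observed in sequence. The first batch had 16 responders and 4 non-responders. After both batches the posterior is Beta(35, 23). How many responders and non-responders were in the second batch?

Because Beta–binomial updating is additive in the counts, the combined data contributed (α_post−α_prior, β_post−β_prior) successes and failures.
Total across both batches: 35−15=20 responders, 23−12=11 non-responders.
Subtract the first batch: 20−16=4 responders and 11−4=7 non-responders.

4 responders and 7 non-responders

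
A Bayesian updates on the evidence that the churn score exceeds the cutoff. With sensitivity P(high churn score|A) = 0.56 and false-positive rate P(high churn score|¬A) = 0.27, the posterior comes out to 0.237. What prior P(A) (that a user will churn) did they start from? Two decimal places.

P(A) = 0.13

In odds form, posterior odds = prior odds × likelihood ratio, so prior odds = posterior odds ÷ LR.
Posterior odds = 0.237/(1−0.237) = 0.3106. LR = 0.56/0.27 = 2.0741.
Prior odds = 0.3106/2.0741 = 0.1498, so P(A) = 0.1498/(1+0.1498) ≈ 0.13.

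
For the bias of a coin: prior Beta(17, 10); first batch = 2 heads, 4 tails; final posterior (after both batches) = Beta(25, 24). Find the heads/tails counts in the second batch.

6 heads and 10 tails

Sequential conjugate updates are equivalent to a single update on the pooled data, so total successes = posterior α − prior α and total failures = posterior β − prior β.
Total across both batches: 25−17=8 heads, 24−10=14 tails.
Subtract the first batch: 8−2=6 heads and 14−4=10 tails.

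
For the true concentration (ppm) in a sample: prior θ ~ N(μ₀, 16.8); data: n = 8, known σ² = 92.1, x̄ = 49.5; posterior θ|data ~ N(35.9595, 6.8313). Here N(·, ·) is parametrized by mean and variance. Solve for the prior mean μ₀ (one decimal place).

With known observation variance, the Normal–Normal posterior has precision τ_n = τ₀ + n/σ² and mean μ_n = (τ₀μ₀ + (n/σ²)x̄)/τ_n.
Here τ₀ = 1/16.8 = 0.059524 and τ_data = 8/92.1 = 0.086862, so τ_n = 0.146386.
Rearranging for μ₀: μ₀ = (μ_n·τ_n − τ_data·x̄)/τ₀ = (35.9595·0.146386 − 0.086862·49.5) / 0.059524 = 0.964298/0.059524 ≈ 16.2.

μ₀ = 16.2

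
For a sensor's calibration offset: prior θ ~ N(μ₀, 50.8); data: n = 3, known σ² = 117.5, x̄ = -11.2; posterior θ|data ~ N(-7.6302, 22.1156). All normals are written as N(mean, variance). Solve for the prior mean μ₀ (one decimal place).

The posterior mean is a precision-weighted average: μ_n = (τ₀μ₀ + τ_data·x̄)/(τ₀+τ_data), with τ₀=1/σ₀² and τ_data=n/σ².
Here τ₀ = 1/50.8 = 0.019685 and τ_data = 3/117.5 = 0.025532, so τ_n = 0.045217.
Rearranging for μ₀: μ₀ = (μ_n·τ_n − τ_data·x̄)/τ₀ = (-7.6302·0.045217 − 0.025532·-11.2) / 0.019685 = -0.059056/0.019685 ≈ -3.0.

μ₀ = -3.0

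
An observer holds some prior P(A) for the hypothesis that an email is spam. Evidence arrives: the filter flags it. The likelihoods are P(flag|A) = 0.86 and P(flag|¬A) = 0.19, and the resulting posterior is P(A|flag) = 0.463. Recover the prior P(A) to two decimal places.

In odds form, posterior odds = prior odds × likelihood ratio, so prior odds = posterior odds ÷ LR.
Posterior odds = 0.463/(1−0.463) = 0.8622. LR = 0.86/0.19 = 4.5263.
Prior odds = 0.8622/4.5263 = 0.1905, so P(A) = 0.1905/(1+0.1905) ≈ 0.16.

P(A) = 0.16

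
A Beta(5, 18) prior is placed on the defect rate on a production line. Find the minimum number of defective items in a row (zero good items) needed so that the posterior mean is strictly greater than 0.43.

k = 9

After k defective items and 0 good items the posterior is Beta(5+k, 18), with mean (5+k)/(5+18+k).
Set (5+k)/(23+k) > 0.43 and solve: k > (0.43·23 − 5)/(1 − 0.43) = 8.579.
The smallest integer exceeding 8.579 is 9.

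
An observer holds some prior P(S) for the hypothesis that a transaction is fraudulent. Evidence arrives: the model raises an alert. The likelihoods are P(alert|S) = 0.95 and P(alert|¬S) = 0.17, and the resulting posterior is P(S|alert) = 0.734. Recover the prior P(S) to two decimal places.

In odds form, posterior odds = prior odds × likelihood ratio, so prior odds = posterior odds ÷ LR.
Posterior odds = 0.734/(1−0.734) = 2.7594. LR = 0.95/0.17 = 5.5882.
Prior odds = 2.7594/5.5882 = 0.4938, so P(S) = 0.4938/(1+0.4938) ≈ 0.33.

P(S) = 0.33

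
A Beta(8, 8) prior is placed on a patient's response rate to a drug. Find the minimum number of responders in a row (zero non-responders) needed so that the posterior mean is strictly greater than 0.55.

After k responders and 0 non-responders the posterior is Beta(8+k, 8), with mean (8+k)/(8+8+k).
Set (8+k)/(16+k) > 0.55 and solve: k > (0.55·16 − 8)/(1 − 0.55) = 1.778.
The smallest integer exceeding 1.778 is 2, and checking k=2: (10)/(18) = 0.5556 > 0.55.

k = 2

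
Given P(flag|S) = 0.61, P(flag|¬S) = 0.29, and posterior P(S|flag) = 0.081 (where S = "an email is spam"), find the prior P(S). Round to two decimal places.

P(S) = 0.04

In odds form, posterior odds = prior odds × likelihood ratio, so prior odds = posterior odds ÷ LR.
Posterior odds = 0.081/(1−0.081) = 0.0881. LR = 0.61/0.29 = 2.1034.
Prior odds = 0.0881/2.1034 = 0.0419, so P(S) = 0.0419/(1+0.0419) ≈ 0.04.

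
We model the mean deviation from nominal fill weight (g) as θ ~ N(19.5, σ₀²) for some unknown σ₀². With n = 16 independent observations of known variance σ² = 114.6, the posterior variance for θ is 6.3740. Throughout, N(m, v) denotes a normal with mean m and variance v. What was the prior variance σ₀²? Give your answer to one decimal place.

σ₀² = 57.9

For the Normal–Normal model with known σ², precisions add: τ_n = τ₀ + n/σ².
So 1/σ₀² = 1/6.3740 − 16/114.6 = 0.156887 − 0.139616 = 0.017271.
Hence σ₀² = 1/0.017271 ≈ 57.9.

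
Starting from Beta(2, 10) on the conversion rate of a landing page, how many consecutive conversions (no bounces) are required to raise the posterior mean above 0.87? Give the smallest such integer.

After k conversions and 0 bounces the posterior is Beta(2+k, 10), with mean (2+k)/(2+10+k).
Set (2+k)/(12+k) > 0.87 and solve: k > (0.87·12 − 2)/(1 − 0.87) = 64.923.
The smallest integer exceeding 64.923 is 65.

k = 65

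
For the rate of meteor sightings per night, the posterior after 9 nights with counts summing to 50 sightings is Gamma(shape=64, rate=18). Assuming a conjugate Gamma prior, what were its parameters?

A Gamma(α, β) prior (rate parametrization) on a Poisson rate with n observations summing to S gives posterior Gamma(α+S, β+n).
So α = 64 − 50 = 14 and β = 18 − 9 = 9.

Gamma(shape=14, rate=9)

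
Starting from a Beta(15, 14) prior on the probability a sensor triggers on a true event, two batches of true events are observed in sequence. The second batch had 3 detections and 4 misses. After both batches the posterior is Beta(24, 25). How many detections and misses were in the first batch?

6 detections and 7 misses

Sequential conjugate updates are equivalent to a single update on the pooled data, so total successes = posterior α − prior α and total failures = posterior β − prior β.
Total across both batches: 24−15=9 detections, 25−14=11 misses.
Subtract the second batch: 9−3=6 detections and 11−4=7 misses.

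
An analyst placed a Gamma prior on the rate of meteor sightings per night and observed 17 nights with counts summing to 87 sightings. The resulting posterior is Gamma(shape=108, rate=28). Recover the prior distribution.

Gamma(shape=21, rate=11)

A Gamma(α, β) prior (rate parametrization) on a Poisson rate with n observations summing to S gives posterior Gamma(α+S, β+n).
So α = 108 − 87 = 21 and β = 28 − 17 = 11.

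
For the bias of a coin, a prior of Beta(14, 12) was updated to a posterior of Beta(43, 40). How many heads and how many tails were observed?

Beta is conjugate to the binomial likelihood: posterior = Beta(α+s, β+f).
So s = 43 − 14 = 29 and f = 40 − 12 = 28.

29 heads and 28 tails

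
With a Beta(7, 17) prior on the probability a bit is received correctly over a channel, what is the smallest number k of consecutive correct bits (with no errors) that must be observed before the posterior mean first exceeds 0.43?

k = 6

After k correct bits and 0 errors the posterior is Beta(7+k, 17), with mean (7+k)/(7+17+k).
Set (7+k)/(24+k) > 0.43 and solve: k > (0.43·24 − 7)/(1 − 0.43) = 5.825.
The smallest integer exceeding 5.825 is 6.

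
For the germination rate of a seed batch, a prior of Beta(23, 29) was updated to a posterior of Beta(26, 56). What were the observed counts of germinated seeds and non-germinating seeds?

Under Beta–binomial conjugacy the posterior parameters are (a+s, b+f).
So s = 26 − 23 = 3 and f = 56 − 29 = 27.

3 germinated seeds and 27 non-germinating seeds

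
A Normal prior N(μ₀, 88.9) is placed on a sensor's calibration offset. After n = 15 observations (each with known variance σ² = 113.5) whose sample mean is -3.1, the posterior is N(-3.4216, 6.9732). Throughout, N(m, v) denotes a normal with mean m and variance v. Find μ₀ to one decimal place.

With known observation variance, the Normal–Normal posterior has precision τ_n = τ₀ + n/σ² and mean μ_n = (τ₀μ₀ + (n/σ²)x̄)/τ_n.
Here τ₀ = 1/88.9 = 0.011249 and τ_data = 15/113.5 = 0.132159, so τ_n = 0.143408.
Rearranging for μ₀: μ₀ = (μ_n·τ_n − τ_data·x̄)/τ₀ = (-3.4216·0.143408 − 0.132159·-3.1) / 0.011249 = -0.080992/0.011249 ≈ -7.2.

μ₀ = -7.2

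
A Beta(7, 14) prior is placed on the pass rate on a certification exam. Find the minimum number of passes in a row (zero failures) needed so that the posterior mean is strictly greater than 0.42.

After k passes and 0 failures the posterior is Beta(7+k, 14), with mean (7+k)/(7+14+k).
Set (7+k)/(21+k) > 0.42 and solve: k > (0.42·21 − 7)/(1 − 0.42) = 3.138.
The smallest integer exceeding 3.138 is 4.

k = 4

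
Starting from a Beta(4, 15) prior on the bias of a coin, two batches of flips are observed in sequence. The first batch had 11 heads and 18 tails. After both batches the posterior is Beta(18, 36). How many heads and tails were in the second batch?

3 heads and 3 tails

Because Beta–binomial updating is additive in the counts, the combined data contributed (α_post−α_prior, β_post−β_prior) successes and failures.
Total across both batches: 18−4=14 heads, 36−15=21 tails.
Subtract the first batch: 14−11=3 heads and 21−18=3 tails.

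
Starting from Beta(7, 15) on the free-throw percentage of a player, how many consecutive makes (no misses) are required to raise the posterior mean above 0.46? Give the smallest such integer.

After k makes and 0 misses the posterior is Beta(7+k, 15), with mean (7+k)/(7+15+k).
Set (7+k)/(22+k) > 0.46 and solve: k > (0.46·22 − 7)/(1 − 0.46) = 5.778.
The smallest integer exceeding 5.778 is 6.

k = 6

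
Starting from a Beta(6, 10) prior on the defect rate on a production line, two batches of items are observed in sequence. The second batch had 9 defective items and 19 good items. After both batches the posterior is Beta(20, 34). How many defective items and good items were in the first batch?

Because Beta–binomial updating is additive in the counts, the combined data contributed (α_post−α_prior, β_post−β_prior) successes and failures.
Total across both batches: 20−6=14 defective items, 34−10=24 good items.
Subtract the second batch: 14−9=5 defective items and 24−19=5 good items.

5 defective items and 5 good items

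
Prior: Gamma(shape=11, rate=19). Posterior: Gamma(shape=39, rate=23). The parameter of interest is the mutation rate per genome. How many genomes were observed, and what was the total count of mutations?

n = 4 genomes with total 28 mutations

Gamma–Poisson conjugacy: posterior shape = α + Σxᵢ, posterior rate = β + n.
Matching: Σxᵢ = 39 − 11 = 28 and n = 23 − 19 = 4.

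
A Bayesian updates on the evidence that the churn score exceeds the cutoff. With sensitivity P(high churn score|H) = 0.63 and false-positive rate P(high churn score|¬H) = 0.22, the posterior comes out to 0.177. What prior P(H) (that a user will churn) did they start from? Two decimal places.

In odds form, posterior odds = prior odds × likelihood ratio, so prior odds = posterior odds ÷ LR.
Posterior odds = 0.177/(1−0.177) = 0.2151. LR = 0.63/0.22 = 2.8636.
Prior odds = 0.2151/2.8636 = 0.0751, so P(H) = 0.0751/(1+0.0751) ≈ 0.07.

P(H) = 0.07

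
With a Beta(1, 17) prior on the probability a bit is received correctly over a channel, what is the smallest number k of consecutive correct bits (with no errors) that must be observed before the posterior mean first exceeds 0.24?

k = 5

After k correct bits and 0 errors the posterior is Beta(1+k, 17), with mean (1+k)/(1+17+k).
Set (1+k)/(18+k) > 0.24 and solve: k > (0.24·18 − 1)/(1 − 0.24) = 4.368.
The smallest integer exceeding 4.368 is 5.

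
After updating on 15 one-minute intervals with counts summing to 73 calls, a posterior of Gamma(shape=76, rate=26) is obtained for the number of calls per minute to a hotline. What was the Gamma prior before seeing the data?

Gamma–Poisson conjugacy: posterior shape = α + Σxᵢ, posterior rate = β + n.
So α = 76 − 73 = 3 and β = 26 − 15 = 11.

Gamma(shape=3, rate=11)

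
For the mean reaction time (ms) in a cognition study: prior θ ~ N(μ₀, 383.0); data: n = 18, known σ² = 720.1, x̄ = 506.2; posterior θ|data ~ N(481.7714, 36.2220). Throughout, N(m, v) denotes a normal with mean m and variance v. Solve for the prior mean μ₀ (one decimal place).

With known observation variance, the Normal–Normal posterior has precision τ_n = τ₀ + n/σ² and mean μ_n = (τ₀μ₀ + (n/σ²)x̄)/τ_n.
Here τ₀ = 1/383.0 = 0.002611 and τ_data = 18/720.1 = 0.024997, so τ_n = 0.027608.
Rearranging for μ₀: μ₀ = (μ_n·τ_n − τ_data·x̄)/τ₀ = (481.7714·0.027608 − 0.024997·506.2) / 0.002611 = 0.647263/0.002611 ≈ 247.9.

μ₀ = 247.9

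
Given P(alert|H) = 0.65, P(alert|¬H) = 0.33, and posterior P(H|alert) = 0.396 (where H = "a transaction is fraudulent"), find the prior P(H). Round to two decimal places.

P(H) = 0.25

Bayes' rule in odds form gives O(H|E) = O(H)·[P(E|H)/P(E|¬H)], hence O(H) = O(H|E)/LR.
Posterior odds = 0.396/(1−0.396) = 0.6556. LR = 0.65/0.33 = 1.9697.
Prior odds = 0.6556/1.9697 = 0.3328, so P(H) = 0.3328/(1+0.3328) ≈ 0.25.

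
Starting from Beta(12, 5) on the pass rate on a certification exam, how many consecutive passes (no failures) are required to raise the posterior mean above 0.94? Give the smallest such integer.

k = 67

After k passes and 0 failures the posterior is Beta(12+k, 5), with mean (12+k)/(12+5+k).
Set (12+k)/(17+k) > 0.94 and solve: k > (0.94·17 − 12)/(1 − 0.94) = 66.333.
The smallest integer exceeding 66.333 is 67.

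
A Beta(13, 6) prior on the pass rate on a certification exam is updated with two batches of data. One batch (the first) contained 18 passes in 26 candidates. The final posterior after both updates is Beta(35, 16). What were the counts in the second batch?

4 passes and 2 failures

Because Beta–binomial updating is additive in the counts, the combined data contributed (α_post−α_prior, β_post−β_prior) successes and failures.
Total across both batches: 35−13=22 passes, 16−6=10 failures.
Subtract the first batch: 22−18=4 passes and 10−8=2 failures.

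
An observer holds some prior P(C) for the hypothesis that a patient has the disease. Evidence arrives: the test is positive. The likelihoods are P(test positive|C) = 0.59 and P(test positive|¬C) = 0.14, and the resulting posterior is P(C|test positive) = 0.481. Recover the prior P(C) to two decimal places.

In odds form, posterior odds = prior odds × likelihood ratio, so prior odds = posterior odds ÷ LR.
Posterior odds = 0.481/(1−0.481) = 0.9268. LR = 0.59/0.14 = 4.2143.
Prior odds = 0.9268/4.2143 = 0.2199, so P(C) = 0.2199/(1+0.2199) ≈ 0.18.

P(C) = 0.18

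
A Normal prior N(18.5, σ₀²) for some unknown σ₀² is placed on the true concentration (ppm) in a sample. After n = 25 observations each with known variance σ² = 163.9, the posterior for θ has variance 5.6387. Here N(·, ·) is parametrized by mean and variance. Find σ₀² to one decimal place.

σ₀² = 40.3

Posterior precision equals prior precision plus data precision: 1/σ_n² = 1/σ₀² + n/σ².
So 1/σ₀² = 1/5.6387 − 25/163.9 = 0.177346 − 0.152532 = 0.024814.
Hence σ₀² = 1/0.024814 ≈ 40.3.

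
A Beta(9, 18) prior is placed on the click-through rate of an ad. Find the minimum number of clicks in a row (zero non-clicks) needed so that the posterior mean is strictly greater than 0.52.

k = 11

After k clicks and 0 non-clicks the posterior is Beta(9+k, 18), with mean (9+k)/(9+18+k).
Set (9+k)/(27+k) > 0.52 and solve: k > (0.52·27 − 9)/(1 − 0.52) = 10.500.
The smallest integer exceeding 10.500 is 11.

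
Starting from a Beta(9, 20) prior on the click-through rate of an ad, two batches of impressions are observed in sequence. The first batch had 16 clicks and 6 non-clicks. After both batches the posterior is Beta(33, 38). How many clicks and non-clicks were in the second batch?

8 clicks and 12 non-clicks

Sequential conjugate updates are equivalent to a single update on the pooled data, so total successes = posterior α − prior α and total failures = posterior β − prior β.
Total across both batches: 33−9=24 clicks, 38−20=18 non-clicks.
Subtract the first batch: 24−16=8 clicks and 18−6=12 non-clicks.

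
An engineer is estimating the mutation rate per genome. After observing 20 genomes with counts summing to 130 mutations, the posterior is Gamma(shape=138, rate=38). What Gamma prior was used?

Gamma(shape=8, rate=18)

Gamma–Poisson conjugacy: posterior shape = α + Σxᵢ, posterior rate = β + n.
So α = 138 − 130 = 8 and β = 38 − 20 = 18.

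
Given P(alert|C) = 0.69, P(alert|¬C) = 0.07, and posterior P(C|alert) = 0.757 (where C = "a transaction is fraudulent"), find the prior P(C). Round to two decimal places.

P(C) = 0.24

In odds form, posterior odds = prior odds × likelihood ratio, so prior odds = posterior odds ÷ LR.
Posterior odds = 0.757/(1−0.757) = 3.1152. LR = 0.69/0.07 = 9.8571.
Prior odds = 3.1152/9.8571 = 0.3160, so P(C) = 0.3160/(1+0.3160) ≈ 0.24.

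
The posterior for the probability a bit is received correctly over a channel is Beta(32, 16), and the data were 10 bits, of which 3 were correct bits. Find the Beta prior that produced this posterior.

Under Beta–binomial conjugacy the posterior parameters are (a+s, b+f).
Subtract the data counts: 32−3=29, 16−7=9.

Beta(29, 9)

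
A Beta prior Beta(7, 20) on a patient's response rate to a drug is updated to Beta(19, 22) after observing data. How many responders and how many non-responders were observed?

12 responders and 2 non-responders

Under Beta–binomial conjugacy the posterior parameters are (a+s, b+f).
Match parameters: s=19−7=12, f=22−20=2.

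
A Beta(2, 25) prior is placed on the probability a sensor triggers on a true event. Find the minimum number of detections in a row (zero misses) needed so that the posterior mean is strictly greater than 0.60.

After k detections and 0 misses the posterior is Beta(2+k, 25), with mean (2+k)/(2+25+k).
Set (2+k)/(27+k) > 0.60 and solve: k > (0.60·27 − 2)/(1 − 0.60) = 35.500.
The smallest integer exceeding 35.500 is 36, and checking k=36: (38)/(63) = 0.6032 > 0.60.

k = 36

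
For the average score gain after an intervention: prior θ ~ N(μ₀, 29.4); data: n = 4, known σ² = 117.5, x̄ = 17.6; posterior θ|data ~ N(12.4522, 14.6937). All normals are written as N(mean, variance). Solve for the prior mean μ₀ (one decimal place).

With known observation variance, the Normal–Normal posterior has precision τ_n = τ₀ + n/σ² and mean μ_n = (τ₀μ₀ + (n/σ²)x̄)/τ_n.
Here τ₀ = 1/29.4 = 0.034014 and τ_data = 4/117.5 = 0.034043, so τ_n = 0.068057.
Rearranging for μ₀: μ₀ = (μ_n·τ_n − τ_data·x̄)/τ₀ = (12.4522·0.068057 − 0.034043·17.6) / 0.034014 = 0.248303/0.034014 ≈ 7.3.

μ₀ = 7.3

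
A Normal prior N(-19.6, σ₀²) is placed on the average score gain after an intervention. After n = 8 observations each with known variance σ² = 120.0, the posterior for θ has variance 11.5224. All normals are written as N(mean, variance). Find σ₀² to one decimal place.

σ₀² = 49.7

Posterior precision equals prior precision plus data precision: 1/σ_n² = 1/σ₀² + n/σ².
So 1/σ₀² = 1/11.5224 − 8/120.0 = 0.086787 − 0.066667 = 0.020120.
Hence σ₀² = 1/0.020120 ≈ 49.7.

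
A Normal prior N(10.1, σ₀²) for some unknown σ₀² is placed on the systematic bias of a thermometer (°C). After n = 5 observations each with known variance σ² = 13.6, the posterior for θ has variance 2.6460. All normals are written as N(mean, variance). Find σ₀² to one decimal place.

For the Normal–Normal model with known σ², precisions add: τ_n = τ₀ + n/σ².
So 1/σ₀² = 1/2.6460 − 5/13.6 = 0.377929 − 0.367647 = 0.010282.
Hence σ₀² = 1/0.010282 ≈ 97.3.

σ₀² = 97.3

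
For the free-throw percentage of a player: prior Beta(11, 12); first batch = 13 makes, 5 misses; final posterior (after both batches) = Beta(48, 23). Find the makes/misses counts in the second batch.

Because Beta–binomial updating is additive in the counts, the combined data contributed (α_post−α_prior, β_post−β_prior) successes and failures.
Total across both batches: 48−11=37 makes, 23−12=11 misses.
Subtract the first batch: 37−13=24 makes and 11−5=6 misses.

24 makes and 6 misses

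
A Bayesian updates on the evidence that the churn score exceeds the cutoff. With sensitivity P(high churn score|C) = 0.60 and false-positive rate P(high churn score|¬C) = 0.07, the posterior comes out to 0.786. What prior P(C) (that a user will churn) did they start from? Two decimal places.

Bayes' rule in odds form gives O(C|E) = O(C)·[P(E|C)/P(E|¬C)], hence O(C) = O(C|E)/LR.
Posterior odds = 0.786/(1−0.786) = 3.6729. LR = 0.60/0.07 = 8.5714.
Prior odds = 3.6729/8.5714 = 0.4285, so P(C) = 0.4285/(1+0.4285) ≈ 0.30.

P(C) = 0.30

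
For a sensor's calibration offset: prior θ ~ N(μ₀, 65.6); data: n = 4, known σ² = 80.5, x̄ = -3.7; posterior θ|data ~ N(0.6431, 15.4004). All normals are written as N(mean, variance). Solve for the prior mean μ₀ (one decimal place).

μ₀ = 14.8

With known observation variance, the Normal–Normal posterior has precision τ_n = τ₀ + n/σ² and mean μ_n = (τ₀μ₀ + (n/σ²)x̄)/τ_n.
Here τ₀ = 1/65.6 = 0.015244 and τ_data = 4/80.5 = 0.049689, so τ_n = 0.064933.
Rearranging for μ₀: μ₀ = (μ_n·τ_n − τ_data·x̄)/τ₀ = (0.6431·0.064933 − 0.049689·-3.7) / 0.015244 = 0.225608/0.015244 ≈ 14.8.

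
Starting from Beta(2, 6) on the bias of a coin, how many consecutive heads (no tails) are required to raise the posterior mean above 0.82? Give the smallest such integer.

k = 26

After k heads and 0 tails the posterior is Beta(2+k, 6), with mean (2+k)/(2+6+k).
Set (2+k)/(8+k) > 0.82 and solve: k > (0.82·8 − 2)/(1 − 0.82) = 25.333.
The smallest integer exceeding 25.333 is 26.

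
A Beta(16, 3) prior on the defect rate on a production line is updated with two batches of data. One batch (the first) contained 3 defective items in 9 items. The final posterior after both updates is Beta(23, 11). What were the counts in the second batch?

Sequential conjugate updates are equivalent to a single update on the pooled data, so total successes = posterior α − prior α and total failures = posterior β − prior β.
Total across both batches: 23−16=7 defective items, 11−3=8 good items.
Subtract the first batch: 7−3=4 defective items and 8−6=2 good items.

4 defective items and 2 good items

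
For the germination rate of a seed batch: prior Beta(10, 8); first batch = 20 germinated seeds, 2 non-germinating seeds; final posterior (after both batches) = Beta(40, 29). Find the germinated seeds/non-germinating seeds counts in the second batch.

10 germinated seeds and 19 non-germinating seeds

Sequential conjugate updates are equivalent to a single update on the pooled data, so total successes = posterior α − prior α and total failures = posterior β − prior β.
Total across both batches: 40−10=30 germinated seeds, 29−8=21 non-germinating seeds.
Subtract the first batch: 30−20=10 germinated seeds and 21−2=19 non-germinating seeds.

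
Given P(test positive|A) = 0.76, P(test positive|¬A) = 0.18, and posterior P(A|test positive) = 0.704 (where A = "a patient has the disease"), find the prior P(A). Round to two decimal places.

P(A) = 0.36

In odds form, posterior odds = prior odds × likelihood ratio, so prior odds = posterior odds ÷ LR.
Posterior odds = 0.704/(1−0.704) = 2.3784. LR = 0.76/0.18 = 4.2222.
Prior odds = 2.3784/4.2222 = 0.5633, so P(A) = 0.5633/(1+0.5633) ≈ 0.36.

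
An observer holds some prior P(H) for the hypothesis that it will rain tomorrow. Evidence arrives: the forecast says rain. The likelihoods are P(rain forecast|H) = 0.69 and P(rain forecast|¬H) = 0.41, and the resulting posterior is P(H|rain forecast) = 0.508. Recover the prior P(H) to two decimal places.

Bayes' rule in odds form gives O(H|E) = O(H)·[P(E|H)/P(E|¬H)], hence O(H) = O(H|E)/LR.
Posterior odds = 0.508/(1−0.508) = 1.0325. LR = 0.69/0.41 = 1.6829.
Prior odds = 1.0325/1.6829 = 0.6135, so P(H) = 0.6135/(1+0.6135) ≈ 0.38.

P(H) = 0.38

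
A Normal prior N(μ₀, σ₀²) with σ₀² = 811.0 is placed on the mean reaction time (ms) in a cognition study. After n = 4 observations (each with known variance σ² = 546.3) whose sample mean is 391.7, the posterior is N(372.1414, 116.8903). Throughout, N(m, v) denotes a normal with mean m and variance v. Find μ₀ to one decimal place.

μ₀ = 256.0

With known observation variance, the Normal–Normal posterior has precision τ_n = τ₀ + n/σ² and mean μ_n = (τ₀μ₀ + (n/σ²)x̄)/τ_n.
Here τ₀ = 1/811.0 = 0.001233 and τ_data = 4/546.3 = 0.007322, so τ_n = 0.008555.
Rearranging for μ₀: μ₀ = (μ_n·τ_n − τ_data·x̄)/τ₀ = (372.1414·0.008555 − 0.007322·391.7) / 0.001233 = 0.315642/0.001233 ≈ 256.0.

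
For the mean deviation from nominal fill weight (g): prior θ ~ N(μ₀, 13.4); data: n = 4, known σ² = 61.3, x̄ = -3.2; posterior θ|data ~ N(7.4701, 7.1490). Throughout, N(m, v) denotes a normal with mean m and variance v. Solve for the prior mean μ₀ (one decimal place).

With known observation variance, the Normal–Normal posterior has precision τ_n = τ₀ + n/σ² and mean μ_n = (τ₀μ₀ + (n/σ²)x̄)/τ_n.
Here τ₀ = 1/13.4 = 0.074627 and τ_data = 4/61.3 = 0.065253, so τ_n = 0.139880.
Rearranging for μ₀: μ₀ = (μ_n·τ_n − τ_data·x̄)/τ₀ = (7.4701·0.139880 − 0.065253·-3.2) / 0.074627 = 1.253727/0.074627 ≈ 16.8.

μ₀ = 16.8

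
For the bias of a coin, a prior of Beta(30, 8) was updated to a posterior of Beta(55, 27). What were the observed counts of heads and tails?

Beta is conjugate to the binomial likelihood: posterior = Beta(a+s, b+f).
So s = 55 − 30 = 25 and f = 27 − 8 = 19.

25 heads and 19 tails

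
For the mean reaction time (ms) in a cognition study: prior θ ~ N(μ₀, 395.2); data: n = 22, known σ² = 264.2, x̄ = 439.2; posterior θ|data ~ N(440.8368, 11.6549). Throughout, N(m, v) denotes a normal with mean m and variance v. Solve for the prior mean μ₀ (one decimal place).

The posterior mean is a precision-weighted average: μ_n = (τ₀μ₀ + τ_data·x̄)/(τ₀+τ_data), with τ₀=1/σ₀² and τ_data=n/σ².
Here τ₀ = 1/395.2 = 0.002530 and τ_data = 22/264.2 = 0.083270, so τ_n = 0.085800.
Rearranging for μ₀: μ₀ = (μ_n·τ_n − τ_data·x̄)/τ₀ = (440.8368·0.085800 − 0.083270·439.2) / 0.002530 = 1.251613/0.002530 ≈ 494.7.

μ₀ = 494.7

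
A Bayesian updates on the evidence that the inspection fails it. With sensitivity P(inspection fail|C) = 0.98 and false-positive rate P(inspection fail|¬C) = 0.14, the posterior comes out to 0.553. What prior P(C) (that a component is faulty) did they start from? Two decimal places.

Bayes' rule in odds form gives O(C|E) = O(C)·[P(E|C)/P(E|¬C)], hence O(C) = O(C|E)/LR.
Posterior odds = 0.553/(1−0.553) = 1.2371. LR = 0.98/0.14 = 7.0000.
Prior odds = 1.2371/7.0000 = 0.1767, so P(C) = 0.1767/(1+0.1767) ≈ 0.15.

P(C) = 0.15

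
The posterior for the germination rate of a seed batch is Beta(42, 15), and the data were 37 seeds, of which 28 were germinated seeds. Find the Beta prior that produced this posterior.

Beta is conjugate to the binomial likelihood: posterior = Beta(a+s, b+f).
Subtract the data counts: 42−28=14, 15−9=6.

Beta(14, 6)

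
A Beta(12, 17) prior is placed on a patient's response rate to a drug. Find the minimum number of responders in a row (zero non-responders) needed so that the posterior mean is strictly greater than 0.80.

k = 57

After k responders and 0 non-responders the posterior is Beta(12+k, 17), with mean (12+k)/(12+17+k).
Set (12+k)/(29+k) > 0.80 and solve: k > (0.80·29 − 12)/(1 − 0.80) = 56.000.
The smallest integer exceeding 56.000 is 57.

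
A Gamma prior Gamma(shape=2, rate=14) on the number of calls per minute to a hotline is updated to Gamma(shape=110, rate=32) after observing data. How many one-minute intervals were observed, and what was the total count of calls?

Gamma–Poisson conjugacy: posterior shape = α + Σxᵢ, posterior rate = β + n.
Matching: Σxᵢ = 110 − 2 = 108 and n = 32 − 14 = 18.

n = 18 one-minute intervals with total 108 calls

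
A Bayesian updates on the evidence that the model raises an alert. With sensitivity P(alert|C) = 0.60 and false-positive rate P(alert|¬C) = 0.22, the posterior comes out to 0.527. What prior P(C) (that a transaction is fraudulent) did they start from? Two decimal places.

Bayes' rule in odds form gives O(C|E) = O(C)·[P(E|C)/P(E|¬C)], hence O(C) = O(C|E)/LR.
Posterior odds = 0.527/(1−0.527) = 1.1142. LR = 0.60/0.22 = 2.7273.
Prior odds = 1.1142/2.7273 = 0.4085, so P(C) = 0.4085/(1+0.4085) ≈ 0.29.

P(C) = 0.29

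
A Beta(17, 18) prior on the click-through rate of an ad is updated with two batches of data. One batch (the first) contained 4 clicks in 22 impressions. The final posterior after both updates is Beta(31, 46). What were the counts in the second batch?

Because Beta–binomial updating is additive in the counts, the combined data contributed (α_post−α_prior, β_post−β_prior) successes and failures.
Total across both batches: 31−17=14 clicks, 46−18=28 non-clicks.
Subtract the first batch: 14−4=10 clicks and 28−18=10 non-clicks.

10 clicks and 10 non-clicks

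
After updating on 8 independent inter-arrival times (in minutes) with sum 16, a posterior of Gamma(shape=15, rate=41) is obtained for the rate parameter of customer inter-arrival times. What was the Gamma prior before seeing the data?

For an exponential likelihood with a Gamma(α, β) prior on the rate, n observations with total T give posterior Gamma(α+n, β+T).
So α = 15 − 8 = 7 and β = 41 − 16 = 25.

Gamma(shape=7, rate=25)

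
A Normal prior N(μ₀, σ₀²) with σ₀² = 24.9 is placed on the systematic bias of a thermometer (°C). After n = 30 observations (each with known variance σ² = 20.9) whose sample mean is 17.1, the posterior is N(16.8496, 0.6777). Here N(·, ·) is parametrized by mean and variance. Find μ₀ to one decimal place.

μ₀ = 7.9

With known observation variance, the Normal–Normal posterior has precision τ_n = τ₀ + n/σ² and mean μ_n = (τ₀μ₀ + (n/σ²)x̄)/τ_n.
Here τ₀ = 1/24.9 = 0.040161 and τ_data = 30/20.9 = 1.435407, so τ_n = 1.475568.
Rearranging for μ₀: μ₀ = (μ_n·τ_n − τ_data·x̄)/τ₀ = (16.8496·1.475568 − 1.435407·17.1) / 0.040161 = 0.317271/0.040161 ≈ 7.9.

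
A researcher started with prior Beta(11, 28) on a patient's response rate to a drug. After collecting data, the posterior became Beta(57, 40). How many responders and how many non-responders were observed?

Beta is conjugate to the binomial likelihood: posterior = Beta(α+s, β+f).
Match parameters: s=57−11=46, f=40−28=12.

46 responders and 12 non-responders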